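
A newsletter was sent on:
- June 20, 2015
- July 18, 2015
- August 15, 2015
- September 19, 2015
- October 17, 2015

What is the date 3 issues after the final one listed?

January 16, 2016

Gaps: 28, 28, 35, 28 days — a mix of 28 and 35. Every date is a Saturday.
Each is the 3rd Saturday of its month.
November 2015 — 3rd Saturday is November 21, 2015.
December 2015 — 3rd Saturday is December 19, 2015.
3rd Saturday of January 2016: January 16, 2016.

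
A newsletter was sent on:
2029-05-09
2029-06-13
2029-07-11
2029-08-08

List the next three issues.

Gaps: 35, 28, 28 days — a mix of 28 and 35. Every date is a Wednesday.
Each is the 2nd Wednesday of its month.
2nd Wednesday of September 2029: 2029-09-12.
2nd Wednesday of October 2029: 2029-10-10.
November 2029 — 2nd Wednesday is 2029-11-14.

2029-09-12, 2029-10-10, 2029-11-14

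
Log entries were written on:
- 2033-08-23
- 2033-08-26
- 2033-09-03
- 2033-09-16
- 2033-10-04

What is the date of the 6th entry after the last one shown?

2034-05-05

The spacing grows by 5 each time: 3, 8, 13, 18 days.
Next gap: 23 days. 2033-10-04 + 23 days = 2033-10-27.
Next gap: 28 days. 2033-10-27 + 28 days = 2033-11-24.
Next gap: 33 days. 2033-11-24 + 33 days = 2033-12-27.
Next gap: 38 days. 2033-12-27 + 38 days = 2034-02-03.
Next gap: 43 days. 2034-02-03 + 43 days = 2034-03-18.
Next gap: 48 days. 2034-03-18 + 48 days = 2034-05-05.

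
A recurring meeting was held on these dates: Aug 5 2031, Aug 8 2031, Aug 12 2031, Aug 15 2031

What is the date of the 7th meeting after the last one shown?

Gaps: 3, 4, 3 days — not constant, but cyclic with period 2.
The events fall on every Tuesday and Friday.
Next Tuesday: Aug 19 2031.
Next Friday: Aug 22 2031.
Next Tuesday: Aug 26 2031.
The following Friday is Aug 29 2031.
Next Tuesday: Sep 2 2031.
The following Friday is Sep 5 2031.
Next Tuesday: Sep 9 2031.

Sep 9 2031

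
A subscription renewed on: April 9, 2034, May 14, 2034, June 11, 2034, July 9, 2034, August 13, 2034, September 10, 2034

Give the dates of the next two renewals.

October 8, 2034; November 12, 2034

These are Sundays at 28- or 35-day spacing (35, 28, 28, 35, 28).
The pattern: 2nd Sunday of the month.
2nd Sunday of October 2034: October 8, 2034.
2nd Sunday of November 2034: November 12, 2034.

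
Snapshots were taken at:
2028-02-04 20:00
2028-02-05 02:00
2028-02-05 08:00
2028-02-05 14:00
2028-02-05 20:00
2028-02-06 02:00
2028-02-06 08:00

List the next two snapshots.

Spacing: 6, 6, 6, 6, 6, 6 h — constant 6 h.
2028-02-06 08:00 + 6 h = 2028-02-06 14:00.
2028-02-06 14:00 + 6 h = 2028-02-06 20:00.

2028-02-06 14:00, 2028-02-06 20:00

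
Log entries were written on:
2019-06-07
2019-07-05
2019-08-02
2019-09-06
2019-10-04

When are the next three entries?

Gaps: 28, 28, 35, 28 days — a mix of 28 and 35. Every date is a Friday.
Each is the 1st Friday of its month.
November 2019 — 1st Friday is 2019-11-01.
December 2019 — 1st Friday is 2019-12-06.
1st Friday of January 2020: 2020-01-03.

2019-11-01, 2019-12-06, 2020-01-03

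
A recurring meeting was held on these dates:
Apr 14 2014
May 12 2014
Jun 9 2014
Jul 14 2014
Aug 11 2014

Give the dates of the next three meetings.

These are Mondays at 28- or 35-day spacing (28, 28, 35, 28).
The pattern: 2nd Monday of the month.
2nd Monday of September 2014: Sep 8 2014.
2nd Monday of October 2014: Oct 13 2014.
2nd Monday of November 2014: Nov 10 2014.

Sep 8 2014, Oct 13 2014, Nov 10 2014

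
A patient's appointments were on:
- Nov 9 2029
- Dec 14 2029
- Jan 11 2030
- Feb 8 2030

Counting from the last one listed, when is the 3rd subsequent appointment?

All dates are Fridays, 35, 28, 28 days apart.
Specifically, the 2nd Friday of each month.
March 2030 — 2nd Friday is Mar 8 2030.
2nd Friday of April 2030: Apr 12 2030.
May 2030 — 2nd Friday is May 10 2030.

May 10 2030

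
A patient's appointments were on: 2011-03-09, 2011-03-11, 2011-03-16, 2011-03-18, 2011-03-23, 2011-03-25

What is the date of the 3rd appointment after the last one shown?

Gaps: 2, 5, 2, 5, 2 days — not constant, but cyclic with period 2.
The events fall on every Wednesday and Friday.
The following Wednesday is 2011-03-30.
Next Friday: 2011-04-01.
Next Wednesday: 2011-04-06.

2011-04-06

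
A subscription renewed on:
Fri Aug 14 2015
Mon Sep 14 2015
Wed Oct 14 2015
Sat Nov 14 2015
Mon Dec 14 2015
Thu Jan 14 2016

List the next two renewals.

The day-of-month is always 14 (31, 30, 31, 30, 31 days between events).
So this recurs on the 14th of each month.
Next: February 2016 → Sun Feb 14 2016.
March 2016: Mon Mar 14 2016.

Sun Feb 14 2016, Mon Mar 14 2016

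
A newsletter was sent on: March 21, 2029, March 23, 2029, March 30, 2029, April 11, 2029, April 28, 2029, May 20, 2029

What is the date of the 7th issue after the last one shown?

March 10, 2030

The spacing grows by 5 each time: 2, 7, 12, 17, 22 days.
Next gap: 27 days. May 20, 2029 + 27 days = June 16, 2029.
Next gap: 32 days. June 16, 2029 + 32 days = July 18, 2029.
Next gap: 37 days. July 18, 2029 + 37 days = August 24, 2029.
Next gap: 42 days. August 24, 2029 + 42 days = October 5, 2029.
Next gap: 47 days. October 5, 2029 + 47 days = November 21, 2029.
Next gap: 52 days. November 21, 2029 + 52 days = January 12, 2030.
Next gap: 57 days. January 12, 2030 + 57 days = March 10, 2030.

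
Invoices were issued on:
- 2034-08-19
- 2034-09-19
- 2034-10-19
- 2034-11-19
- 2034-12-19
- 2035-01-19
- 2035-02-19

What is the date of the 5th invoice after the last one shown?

Each date is the 19th; the gaps (31, 30, 31, 30, 31, 31) track the month lengths.
The rule is the 19th of each month.
Next: March 2035 → 2035-03-19.
April 2035: 2035-04-19.
May 2035: 2035-05-19.
Next: June 2035 → 2035-06-19.
July 2035: 2035-07-19.

2035-07-19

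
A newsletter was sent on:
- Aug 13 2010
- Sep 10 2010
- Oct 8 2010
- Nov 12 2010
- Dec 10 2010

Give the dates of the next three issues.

Jan 14 2011, Feb 11 2011, Mar 11 2011

These are Fridays at 28- or 35-day spacing (28, 28, 35, 28).
The pattern: 2nd Friday of the month.
2nd Friday of January 2011: Jan 14 2011.
2nd Friday of February 2011: Feb 11 2011.
March 2011 — 2nd Friday is Mar 11 2011.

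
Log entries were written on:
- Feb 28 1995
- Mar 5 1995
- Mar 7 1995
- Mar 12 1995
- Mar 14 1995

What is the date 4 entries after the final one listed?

Mar 28 1995

Every event lands on a Tuesday or Sunday (gaps cycle 5, 2, 5, 2).
So the schedule is: every Tuesday and Sunday.
Next Sunday: Mar 19 1995.
Next Tuesday: Mar 21 1995.
The following Sunday is Mar 26 1995.
The following Tuesday is Mar 28 1995.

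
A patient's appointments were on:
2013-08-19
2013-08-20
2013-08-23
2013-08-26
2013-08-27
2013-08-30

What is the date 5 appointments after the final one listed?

2013-09-10

Gaps: 1, 3, 3, 1, 3 days — not constant, but cyclic with period 3.
The events fall on every Monday, Tuesday and Friday.
The following Monday is 2013-09-02.
The following Tuesday is 2013-09-03.
Next Friday: 2013-09-06.
Next Monday: 2013-09-09.
The following Tuesday is 2013-09-10.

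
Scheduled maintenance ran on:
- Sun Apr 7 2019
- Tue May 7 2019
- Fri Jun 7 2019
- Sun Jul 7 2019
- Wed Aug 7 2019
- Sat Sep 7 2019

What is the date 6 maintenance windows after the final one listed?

Sat Mar 7 2020

Gaps: 30, 31, 30, 31, 31 days — not constant. Every event is on the 7th of the month.
Pattern: the 7th of each month.
October 2019: Mon Oct 7 2019.
Next: November 2019 → Thu Nov 7 2019.
December 2019: Sat Dec 7 2019.
January 2020: Tue Jan 7 2020.
Next: February 2020 → Fri Feb 7 2020.
Next: March 2020 → Sat Mar 7 2020.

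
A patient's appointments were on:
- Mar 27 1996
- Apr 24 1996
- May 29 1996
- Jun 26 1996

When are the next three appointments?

Jul 31 1996, Aug 28 1996, Sep 25 1996

Every date is a Wednesday; gaps 28, 35, 28 days.
Each is the last Wednesday of its month (at least one falls on the 29th or later, ruling out '4th Wednesday').
Last Wednesday of July 1996: Jul 31 1996.
August 1996 ends with Wednesday Aug 28 1996.
September 1996 ends with Wednesday Sep 25 1996.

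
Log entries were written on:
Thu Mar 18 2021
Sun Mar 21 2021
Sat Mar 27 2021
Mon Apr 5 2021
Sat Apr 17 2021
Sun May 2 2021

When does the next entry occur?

Thu May 20 2021

Intervals are 3, 6, 9, 12, 15 days — an arithmetic progression with common difference 3.
Next gap: 18 days. Sun May 2 2021 + 18 days = Thu May 20 2021.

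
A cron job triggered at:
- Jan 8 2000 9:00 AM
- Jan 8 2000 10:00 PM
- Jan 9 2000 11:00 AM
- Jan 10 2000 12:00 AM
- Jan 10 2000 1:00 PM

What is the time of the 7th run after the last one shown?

The interval is a steady 13 hours (13, 13, 13, 13).
Jan 10 2000 1:00 PM + 13 h = Jan 11 2000 2:00 AM.
Jan 11 2000 2:00 AM + 13 h = Jan 11 2000 3:00 PM.
Jan 11 2000 3:00 PM + 13 h = Jan 12 2000 4:00 AM.
Jan 12 2000 4:00 AM + 13 h = Jan 12 2000 5:00 PM.
Jan 12 2000 5:00 PM + 13 h = Jan 13 2000 6:00 AM.
Jan 13 2000 6:00 AM + 13 h = Jan 13 2000 7:00 PM.
Jan 13 2000 7:00 PM + 13 h = Jan 14 2000 8:00 AM.

Jan 14 2000 8:00 AM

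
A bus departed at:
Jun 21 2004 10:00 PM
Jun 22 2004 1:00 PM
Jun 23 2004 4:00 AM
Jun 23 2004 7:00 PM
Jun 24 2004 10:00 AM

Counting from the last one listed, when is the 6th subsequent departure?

Jun 28 2004 4:00 AM

Spacing: 15, 15, 15, 15 h — constant 15 h.
Jun 24 2004 10:00 AM + 15 h = Jun 25 2004 1:00 AM.
Jun 25 2004 1:00 AM + 15 h = Jun 25 2004 4:00 PM.
Jun 25 2004 4:00 PM + 15 h = Jun 26 2004 7:00 AM.
Jun 26 2004 7:00 AM + 15 h = Jun 26 2004 10:00 PM.
Jun 26 2004 10:00 PM + 15 h = Jun 27 2004 1:00 PM.
Jun 27 2004 1:00 PM + 15 h = Jun 28 2004 4:00 AM.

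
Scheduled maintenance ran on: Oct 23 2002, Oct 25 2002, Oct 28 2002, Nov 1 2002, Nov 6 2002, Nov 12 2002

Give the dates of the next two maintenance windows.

Nov 19 2002, Nov 27 2002

Intervals are 2, 3, 4, 5, 6 days — an arithmetic progression with common difference 1.
Next gap: 7 days. Nov 12 2002 + 7 days = Nov 19 2002.
Next gap: 8 days. Nov 19 2002 + 8 days = Nov 27 2002.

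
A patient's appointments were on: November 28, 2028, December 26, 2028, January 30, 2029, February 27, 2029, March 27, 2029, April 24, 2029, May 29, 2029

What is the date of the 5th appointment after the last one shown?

October 30, 2029

These are Tuesdays with 28, 35, 28, 28, 28, 35-day gaps.
Each is the final Tuesday of its month — January 30, 2029 is past the 28th, so '4th Tuesday' doesn't fit.
June 2029 ends with Tuesday June 26, 2029.
Last Tuesday of July 2029: July 31, 2029.
Last Tuesday of August 2029: August 28, 2029.
Last Tuesday of September 2029: September 25, 2029.
Last Tuesday of October 2029: October 30, 2029.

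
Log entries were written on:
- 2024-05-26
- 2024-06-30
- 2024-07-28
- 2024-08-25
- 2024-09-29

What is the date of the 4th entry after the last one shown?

Every date is a Sunday; gaps 35, 28, 28, 35 days.
Each is the last Sunday of its month (at least one falls on the 29th or later, ruling out '4th Sunday').
Last Sunday of October 2024: 2024-10-27.
November 2024 ends with Sunday 2024-11-24.
Last Sunday of December 2024: 2024-12-29.
January 2025 ends with Sunday 2025-01-26.

2025-01-26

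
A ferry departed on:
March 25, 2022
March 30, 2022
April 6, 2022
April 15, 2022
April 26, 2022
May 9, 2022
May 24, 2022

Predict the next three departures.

June 10, 2022; June 29, 2022; July 20, 2022

The spacing grows by 2 each time: 5, 7, 9, 11, 13, 15 days.
Next gap: 17 days. May 24, 2022 + 17 days = June 10, 2022.
Next gap: 19 days. June 10, 2022 + 19 days = June 29, 2022.
Next gap: 21 days. June 29, 2022 + 21 days = July 20, 2022.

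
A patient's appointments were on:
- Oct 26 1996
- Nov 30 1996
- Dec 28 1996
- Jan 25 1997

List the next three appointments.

These are Saturdays with 35, 28, 28-day gaps.
Each is the final Saturday of its month — Nov 30 1996 is past the 28th, so '4th Saturday' doesn't fit.
Last Saturday of February 1997: Feb 22 1997.
Last Saturday of March 1997: Mar 29 1997.
Last Saturday of April 1997: Apr 26 1997.

Feb 22 1997, Mar 29 1997, Apr 26 1997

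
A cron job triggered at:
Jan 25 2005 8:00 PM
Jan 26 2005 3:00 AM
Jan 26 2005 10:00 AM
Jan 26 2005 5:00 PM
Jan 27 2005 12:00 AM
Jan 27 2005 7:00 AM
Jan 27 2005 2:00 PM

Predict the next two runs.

The interval is a steady 7 hours (7, 7, 7, 7, 7, 7).
Jan 27 2005 2:00 PM + 7 h = Jan 27 2005 9:00 PM.
Jan 27 2005 9:00 PM + 7 h = Jan 28 2005 4:00 AM.

Jan 27 2005 9:00 PM, Jan 28 2005 4:00 AM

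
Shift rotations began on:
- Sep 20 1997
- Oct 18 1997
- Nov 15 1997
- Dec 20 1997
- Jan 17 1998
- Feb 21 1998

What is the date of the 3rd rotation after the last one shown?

May 16 1998

Gaps: 28, 28, 35, 28, 35 days — a mix of 28 and 35. Every date is a Saturday.
Each is the 3rd Saturday of its month.
March 1998 — 3rd Saturday is Mar 21 1998.
April 1998 — 3rd Saturday is Apr 18 1998.
3rd Saturday of May 1998: May 16 1998.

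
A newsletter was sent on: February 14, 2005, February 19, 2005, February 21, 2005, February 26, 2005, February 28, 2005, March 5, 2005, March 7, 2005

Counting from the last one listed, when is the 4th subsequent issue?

Every event lands on a Monday or Saturday (gaps cycle 5, 2, 5, 2, 5, 2).
So the schedule is: every Monday and Saturday.
Next Saturday: March 12, 2005.
Next Monday: March 14, 2005.
Next Saturday: March 19, 2005.
The following Monday is March 21, 2005.

March 21, 2005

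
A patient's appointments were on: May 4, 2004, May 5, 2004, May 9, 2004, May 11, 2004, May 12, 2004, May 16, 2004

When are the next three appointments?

Every event lands on a Tuesday or Wednesday or Sunday (gaps cycle 1, 4, 2, 1, 4).
So the schedule is: every Tuesday, Wednesday and Sunday.
Next Tuesday: May 18, 2004.
Next Wednesday: May 19, 2004.
The following Sunday is May 23, 2004.

May 18, 2004; May 19, 2004; May 23, 2004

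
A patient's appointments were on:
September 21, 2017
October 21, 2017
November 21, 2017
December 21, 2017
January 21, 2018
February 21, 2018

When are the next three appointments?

March 21, 2018; April 21, 2018; May 21, 2018

Each date is the 21st; the gaps (30, 31, 30, 31, 31) track the month lengths.
The rule is the 21st of each month.
March 2018: March 21, 2018.
Next: April 2018 → April 21, 2018.
May 2018: May 21, 2018.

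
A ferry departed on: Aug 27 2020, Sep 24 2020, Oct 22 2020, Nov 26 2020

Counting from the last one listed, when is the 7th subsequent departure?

All dates are Thursdays, 28, 28, 35 days apart.
Specifically, the 4th Thursday of each month.
December 2020 — 4th Thursday is Dec 24 2020.
January 2021 — 4th Thursday is Jan 28 2021.
4th Thursday of February 2021: Feb 25 2021.
4th Thursday of March 2021: Mar 25 2021.
4th Thursday of April 2021: Apr 22 2021.
May 2021 — 4th Thursday is May 27 2021.
4th Thursday of June 2021: Jun 24 2021.

Jun 24 2021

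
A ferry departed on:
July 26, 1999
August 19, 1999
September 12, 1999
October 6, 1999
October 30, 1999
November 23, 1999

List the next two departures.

December 17, 1999; January 10, 2000

The spacing is 24, 24, 24, 24, 24 days — always 24 days.
November 23, 1999 + 24 days = December 17, 1999.
December 17, 1999 + 24 days = January 10, 2000.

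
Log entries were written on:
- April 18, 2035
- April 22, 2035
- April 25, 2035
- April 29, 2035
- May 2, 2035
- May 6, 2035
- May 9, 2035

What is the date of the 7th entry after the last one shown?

The gap pattern 4, 3, 4, 3, 4, 3 repeats every 2 events.
These are the Wednesdays and Sundays of each week.
Next Sunday: May 13, 2035.
Next Wednesday: May 16, 2035.
Next Sunday: May 20, 2035.
Next Wednesday: May 23, 2035.
Next Sunday: May 27, 2035.
Next Wednesday: May 30, 2035.
Next Sunday: June 3, 2035.

June 3, 2035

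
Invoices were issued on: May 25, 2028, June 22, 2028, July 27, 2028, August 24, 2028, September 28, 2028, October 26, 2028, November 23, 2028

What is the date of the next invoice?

December 28, 2028

Gaps: 28, 35, 28, 35, 28, 28 days — a mix of 28 and 35. Every date is a Thursday.
Each is the 4th Thursday of its month.
4th Thursday of December 2028: December 28, 2028.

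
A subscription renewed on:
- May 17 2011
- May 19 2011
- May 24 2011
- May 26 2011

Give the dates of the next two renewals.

Every event lands on a Tuesday or Thursday (gaps cycle 2, 5, 2).
So the schedule is: every Tuesday and Thursday.
The following Tuesday is May 31 2011.
Next Thursday: Jun 2 2011.

May 31 2011, Jun 2 2011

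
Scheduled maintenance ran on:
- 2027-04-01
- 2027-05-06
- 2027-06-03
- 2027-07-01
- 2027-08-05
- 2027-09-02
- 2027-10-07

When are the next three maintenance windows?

2027-11-04, 2027-12-02, 2028-01-06

Gaps: 35, 28, 28, 35, 28, 35 days — a mix of 28 and 35. Every date is a Thursday.
Each is the 1st Thursday of its month.
November 2027 — 1st Thursday is 2027-11-04.
1st Thursday of December 2027: 2027-12-02.
January 2028 — 1st Thursday is 2028-01-06.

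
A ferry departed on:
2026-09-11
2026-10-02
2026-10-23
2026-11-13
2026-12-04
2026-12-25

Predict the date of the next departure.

Gaps between consecutive events: 21, 21, 21, 21, 21 days — a constant 21-day interval.
2026-12-25 + 21 days = 2027-01-15.

2027-01-15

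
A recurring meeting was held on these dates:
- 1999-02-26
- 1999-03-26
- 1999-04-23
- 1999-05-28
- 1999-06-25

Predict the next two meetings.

All dates are Fridays, 28, 28, 35, 28 days apart.
Specifically, the 4th Friday of each month.
July 1999 — 4th Friday is 1999-07-23.
August 1999 — 4th Friday is 1999-08-27.

1999-07-23, 1999-08-27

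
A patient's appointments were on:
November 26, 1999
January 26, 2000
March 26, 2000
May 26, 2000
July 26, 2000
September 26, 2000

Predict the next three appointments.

Each date is the 26th; the gaps (61, 60, 61, 61, 62) track the month lengths.
The rule is the 26th of every 2 months.
Next: November 2000 → November 26, 2000.
Next: January 2001 → January 26, 2001.
Next: March 2001 → March 26, 2001.

November 26, 2000; January 26, 2001; March 26, 2001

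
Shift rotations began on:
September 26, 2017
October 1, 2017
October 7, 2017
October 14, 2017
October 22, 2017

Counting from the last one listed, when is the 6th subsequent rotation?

December 30, 2017

Gaps: 5, 6, 7, 8 days — each gap is 1 larger than the previous one.
Next gap: 9 days. October 22, 2017 + 9 days = October 31, 2017.
Next gap: 10 days. October 31, 2017 + 10 days = November 10, 2017.
Next gap: 11 days. November 10, 2017 + 11 days = November 21, 2017.
Next gap: 12 days. November 21, 2017 + 12 days = December 3, 2017.
Next gap: 13 days. December 3, 2017 + 13 days = December 16, 2017.
Next gap: 14 days. December 16, 2017 + 14 days = December 30, 2017.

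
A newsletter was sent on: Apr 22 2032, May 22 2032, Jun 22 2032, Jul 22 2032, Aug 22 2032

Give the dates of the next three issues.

Sep 22 2032, Oct 22 2032, Nov 22 2032

The day-of-month is always 22 (30, 31, 30, 31 days between events).
So this recurs on the 22nd of each month.
Next: September 2032 → Sep 22 2032.
Next: October 2032 → Oct 22 2032.
Next: November 2032 → Nov 22 2032.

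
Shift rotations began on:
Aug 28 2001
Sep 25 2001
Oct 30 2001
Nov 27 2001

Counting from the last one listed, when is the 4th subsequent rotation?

Every date is a Tuesday; gaps 28, 35, 28 days.
Each is the last Tuesday of its month (at least one falls on the 29th or later, ruling out '4th Tuesday').
Last Tuesday of December 2001: Dec 25 2001.
Last Tuesday of January 2002: Jan 29 2002.
February 2002 ends with Tuesday Feb 26 2002.
Last Tuesday of March 2002: Mar 26 2002.

Mar 26 2002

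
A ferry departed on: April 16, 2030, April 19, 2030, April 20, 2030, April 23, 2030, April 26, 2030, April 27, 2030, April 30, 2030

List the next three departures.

May 3, 2030; May 4, 2030; May 7, 2030

Every event lands on a Tuesday or Friday or Saturday (gaps cycle 3, 1, 3, 3, 1, 3).
So the schedule is: every Tuesday, Friday and Saturday.
The following Friday is May 3, 2030.
The following Saturday is May 4, 2030.
The following Tuesday is May 7, 2030.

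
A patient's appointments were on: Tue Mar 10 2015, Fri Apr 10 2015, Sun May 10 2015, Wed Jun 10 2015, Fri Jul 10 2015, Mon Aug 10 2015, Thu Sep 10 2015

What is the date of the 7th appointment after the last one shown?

The day-of-month is always 10 (31, 30, 31, 30, 31, 31 days between events).
So this recurs on the 10th of each month.
October 2015: Sat Oct 10 2015.
Next: November 2015 → Tue Nov 10 2015.
December 2015: Thu Dec 10 2015.
Next: January 2016 → Sun Jan 10 2016.
Next: February 2016 → Wed Feb 10 2016.
March 2016: Thu Mar 10 2016.
Next: April 2016 → Sun Apr 10 2016.

Sun Apr 10 2016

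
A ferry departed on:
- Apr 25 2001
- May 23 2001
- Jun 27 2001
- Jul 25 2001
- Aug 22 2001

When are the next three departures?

Sep 26 2001, Oct 24 2001, Nov 28 2001

All dates are Wednesdays, 28, 35, 28, 28 days apart.
Specifically, the 4th Wednesday of each month.
4th Wednesday of September 2001: Sep 26 2001.
4th Wednesday of October 2001: Oct 24 2001.
November 2001 — 4th Wednesday is Nov 28 2001.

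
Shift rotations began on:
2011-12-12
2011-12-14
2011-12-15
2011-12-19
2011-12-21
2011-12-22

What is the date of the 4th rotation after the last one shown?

The gap pattern 2, 1, 4, 2, 1 repeats every 3 events.
These are the Mondays, Wednesdays and Thursdays of each week.
The following Monday is 2011-12-26.
Next Wednesday: 2011-12-28.
Next Thursday: 2011-12-29.
Next Monday: 2012-01-02.

2012-01-02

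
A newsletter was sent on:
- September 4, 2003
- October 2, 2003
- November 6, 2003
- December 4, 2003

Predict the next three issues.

January 1, 2004; February 5, 2004; March 4, 2004

All dates are Thursdays, 28, 35, 28 days apart.
Specifically, the 1st Thursday of each month.
January 2004 — 1st Thursday is January 1, 2004.
1st Thursday of February 2004: February 5, 2004.
1st Thursday of March 2004: March 4, 2004.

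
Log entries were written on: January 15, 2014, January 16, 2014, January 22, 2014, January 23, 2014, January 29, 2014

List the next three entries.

Gaps: 1, 6, 1, 6 days — not constant, but cyclic with period 2.
The events fall on every Wednesday and Thursday.
Next Thursday: January 30, 2014.
The following Wednesday is February 5, 2014.
Next Thursday: February 6, 2014.

January 30, 2014; February 5, 2014; February 6, 2014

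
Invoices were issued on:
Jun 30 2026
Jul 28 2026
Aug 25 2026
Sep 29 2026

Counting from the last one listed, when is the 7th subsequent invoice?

Apr 27 2027

Every date is a Tuesday; gaps 28, 28, 35 days.
Each is the last Tuesday of its month (at least one falls on the 29th or later, ruling out '4th Tuesday').
October 2026 ends with Tuesday Oct 27 2026.
November 2026 ends with Tuesday Nov 24 2026.
Last Tuesday of December 2026: Dec 29 2026.
Last Tuesday of January 2027: Jan 26 2027.
February 2027 ends with Tuesday Feb 23 2027.
Last Tuesday of March 2027: Mar 30 2027.
Last Tuesday of April 2027: Apr 27 2027.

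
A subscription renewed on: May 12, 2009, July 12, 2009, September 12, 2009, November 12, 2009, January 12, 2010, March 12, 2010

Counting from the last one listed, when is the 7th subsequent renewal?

May 12, 2011

Each date is the 12th; the gaps (61, 62, 61, 61, 59) track the month lengths.
The rule is the 12th of every 2 months.
May 2010: May 12, 2010.
July 2010: July 12, 2010.
September 2010: September 12, 2010.
November 2010: November 12, 2010.
Next: January 2011 → January 12, 2011.
March 2011: March 12, 2011.
May 2011: May 12, 2011.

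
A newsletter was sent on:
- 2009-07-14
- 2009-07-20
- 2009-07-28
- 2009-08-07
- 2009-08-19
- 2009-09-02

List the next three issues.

The spacing grows by 2 each time: 6, 8, 10, 12, 14 days.
Next gap: 16 days. 2009-09-02 + 16 days = 2009-09-18.
Next gap: 18 days. 2009-09-18 + 18 days = 2009-10-06.
Next gap: 20 days. 2009-10-06 + 20 days = 2009-10-26.

2009-09-18, 2009-10-06, 2009-10-26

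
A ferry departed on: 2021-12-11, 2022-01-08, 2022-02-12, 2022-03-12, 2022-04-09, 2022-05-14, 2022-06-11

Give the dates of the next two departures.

2022-07-09, 2022-08-13

All dates are Saturdays, 28, 35, 28, 28, 35, 28 days apart.
Specifically, the 2nd Saturday of each month.
2nd Saturday of July 2022: 2022-07-09.
2nd Saturday of August 2022: 2022-08-13.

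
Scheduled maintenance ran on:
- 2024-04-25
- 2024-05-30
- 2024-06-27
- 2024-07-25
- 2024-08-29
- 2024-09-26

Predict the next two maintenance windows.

These are Thursdays with 35, 28, 28, 35, 28-day gaps.
Each is the final Thursday of its month — 2024-05-30 is past the 28th, so '4th Thursday' doesn't fit.
Last Thursday of October 2024: 2024-10-31.
November 2024 ends with Thursday 2024-11-28.

2024-10-31, 2024-11-28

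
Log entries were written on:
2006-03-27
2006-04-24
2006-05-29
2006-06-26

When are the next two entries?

All Mondays; the gaps (28, 35, 28) vary with month length.
This is the last Monday of each month.
Last Monday of July 2006: 2006-07-31.
August 2006 ends with Monday 2006-08-28.

2006-07-31, 2006-08-28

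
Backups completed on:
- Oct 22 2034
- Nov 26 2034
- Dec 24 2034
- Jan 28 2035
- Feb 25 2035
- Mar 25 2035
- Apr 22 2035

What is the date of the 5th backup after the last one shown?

Sep 23 2035

These are Sundays at 28- or 35-day spacing (35, 28, 35, 28, 28, 28).
The pattern: 4th Sunday of the month.
May 2035 — 4th Sunday is May 27 2035.
June 2035 — 4th Sunday is Jun 24 2035.
July 2035 — 4th Sunday is Jul 22 2035.
4th Sunday of August 2035: Aug 26 2035.
4th Sunday of September 2035: Sep 23 2035.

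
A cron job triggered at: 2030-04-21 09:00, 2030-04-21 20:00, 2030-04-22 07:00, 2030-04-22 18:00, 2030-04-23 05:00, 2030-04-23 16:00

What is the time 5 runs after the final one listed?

Gaps: 11, 11, 11, 11, 11 hours — each event is 11 hours after the previous one.
2030-04-23 16:00 + 11 h = 2030-04-24 03:00.
2030-04-24 03:00 + 11 h = 2030-04-24 14:00.
2030-04-24 14:00 + 11 h = 2030-04-25 01:00.
2030-04-25 01:00 + 11 h = 2030-04-25 12:00.
2030-04-25 12:00 + 11 h = 2030-04-25 23:00.

2030-04-25 23:00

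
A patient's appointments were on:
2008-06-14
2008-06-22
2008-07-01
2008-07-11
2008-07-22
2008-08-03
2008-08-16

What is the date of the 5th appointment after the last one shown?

The spacing grows by 1 each time: 8, 9, 10, 11, 12, 13 days.
Next gap: 14 days. 2008-08-16 + 14 days = 2008-08-30.
Next gap: 15 days. 2008-08-30 + 15 days = 2008-09-14.
Next gap: 16 days. 2008-09-14 + 16 days = 2008-09-30.
Next gap: 17 days. 2008-09-30 + 17 days = 2008-10-17.
Next gap: 18 days. 2008-10-17 + 18 days = 2008-11-04.

2008-11-04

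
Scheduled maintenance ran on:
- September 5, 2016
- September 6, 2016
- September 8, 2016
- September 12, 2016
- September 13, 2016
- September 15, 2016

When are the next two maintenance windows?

Gaps: 1, 2, 4, 1, 2 days — not constant, but cyclic with period 3.
The events fall on every Monday, Tuesday and Thursday.
The following Monday is September 19, 2016.
The following Tuesday is September 20, 2016.

September 19, 2016; September 20, 2016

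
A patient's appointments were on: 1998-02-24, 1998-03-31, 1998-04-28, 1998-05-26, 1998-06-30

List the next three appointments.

1998-07-28, 1998-08-25, 1998-09-29

Every date is a Tuesday; gaps 35, 28, 28, 35 days.
Each is the last Tuesday of its month (at least one falls on the 29th or later, ruling out '4th Tuesday').
Last Tuesday of July 1998: 1998-07-28.
Last Tuesday of August 1998: 1998-08-25.
September 1998 ends with Tuesday 1998-09-29.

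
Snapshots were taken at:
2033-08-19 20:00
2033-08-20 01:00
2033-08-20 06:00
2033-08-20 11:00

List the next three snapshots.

2033-08-20 16:00, 2033-08-20 21:00, 2033-08-21 02:00

The interval is a steady 5 hours (5, 5, 5).
2033-08-20 11:00 + 5 h = 2033-08-20 16:00.
2033-08-20 16:00 + 5 h = 2033-08-20 21:00.
2033-08-20 21:00 + 5 h = 2033-08-21 02:00.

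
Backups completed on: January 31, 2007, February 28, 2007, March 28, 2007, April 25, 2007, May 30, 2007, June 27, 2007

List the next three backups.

All Wednesdays; the gaps (28, 28, 28, 35, 28) vary with month length.
This is the last Wednesday of each month.
Last Wednesday of July 2007: July 25, 2007.
Last Wednesday of August 2007: August 29, 2007.
Last Wednesday of September 2007: September 26, 2007.

July 25, 2007; August 29, 2007; September 26, 2007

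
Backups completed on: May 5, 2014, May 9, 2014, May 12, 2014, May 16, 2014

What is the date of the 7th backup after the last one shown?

June 9, 2014

The gap pattern 4, 3, 4 repeats every 2 events.
These are the Mondays and Fridays of each week.
The following Monday is May 19, 2014.
Next Friday: May 23, 2014.
The following Monday is May 26, 2014.
The following Friday is May 30, 2014.
Next Monday: June 2, 2014.
The following Friday is June 6, 2014.
Next Monday: June 9, 2014.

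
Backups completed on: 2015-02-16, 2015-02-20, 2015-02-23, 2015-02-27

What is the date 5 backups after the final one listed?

The gap pattern 4, 3, 4 repeats every 2 events.
These are the Mondays and Fridays of each week.
The following Monday is 2015-03-02.
The following Friday is 2015-03-06.
Next Monday: 2015-03-09.
The following Friday is 2015-03-13.
The following Monday is 2015-03-16.

2015-03-16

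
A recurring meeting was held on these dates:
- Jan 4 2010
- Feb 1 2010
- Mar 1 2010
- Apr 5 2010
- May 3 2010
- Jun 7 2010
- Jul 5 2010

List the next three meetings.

Aug 2 2010, Sep 6 2010, Oct 4 2010

All dates are Mondays, 28, 28, 35, 28, 35, 28 days apart.
Specifically, the 1st Monday of each month.
August 2010 — 1st Monday is Aug 2 2010.
September 2010 — 1st Monday is Sep 6 2010.
1st Monday of October 2010: Oct 4 2010.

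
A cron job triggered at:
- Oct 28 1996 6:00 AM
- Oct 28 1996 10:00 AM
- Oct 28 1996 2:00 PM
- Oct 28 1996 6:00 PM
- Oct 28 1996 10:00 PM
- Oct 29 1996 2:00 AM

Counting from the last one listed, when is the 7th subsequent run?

Oct 30 1996 6:00 AM

The interval is a steady 4 hours (4, 4, 4, 4, 4).
Oct 29 1996 2:00 AM + 4 h = Oct 29 1996 6:00 AM.
Oct 29 1996 6:00 AM + 4 h = Oct 29 1996 10:00 AM.
Oct 29 1996 10:00 AM + 4 h = Oct 29 1996 2:00 PM.
Oct 29 1996 2:00 PM + 4 h = Oct 29 1996 6:00 PM.
Oct 29 1996 6:00 PM + 4 h = Oct 29 1996 10:00 PM.
Oct 29 1996 10:00 PM + 4 h = Oct 30 1996 2:00 AM.
Oct 30 1996 2:00 AM + 4 h = Oct 30 1996 6:00 AM.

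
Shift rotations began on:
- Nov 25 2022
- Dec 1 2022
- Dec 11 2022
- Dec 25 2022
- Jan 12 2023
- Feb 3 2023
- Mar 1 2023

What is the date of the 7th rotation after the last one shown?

Dec 20 2023

Intervals are 6, 10, 14, 18, 22, 26 days — an arithmetic progression with common difference 4.
Next gap: 30 days. Mar 1 2023 + 30 days = Mar 31 2023.
Next gap: 34 days. Mar 31 2023 + 34 days = May 4 2023.
Next gap: 38 days. May 4 2023 + 38 days = Jun 11 2023.
Next gap: 42 days. Jun 11 2023 + 42 days = Jul 23 2023.
Next gap: 46 days. Jul 23 2023 + 46 days = Sep 7 2023.
Next gap: 50 days. Sep 7 2023 + 50 days = Oct 27 2023.
Next gap: 54 days. Oct 27 2023 + 54 days = Dec 20 2023.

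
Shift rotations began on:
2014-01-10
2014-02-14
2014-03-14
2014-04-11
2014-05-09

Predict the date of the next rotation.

These are Fridays at 28- or 35-day spacing (35, 28, 28, 28).
The pattern: 2nd Friday of the month.
June 2014 — 2nd Friday is 2014-06-13.

2014-06-13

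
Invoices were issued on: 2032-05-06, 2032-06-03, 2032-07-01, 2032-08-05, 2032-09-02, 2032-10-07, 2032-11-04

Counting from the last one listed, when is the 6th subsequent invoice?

2033-05-05

All dates are Thursdays, 28, 28, 35, 28, 35, 28 days apart.
Specifically, the 1st Thursday of each month.
1st Thursday of December 2032: 2032-12-02.
1st Thursday of January 2033: 2033-01-06.
February 2033 — 1st Thursday is 2033-02-03.
March 2033 — 1st Thursday is 2033-03-03.
1st Thursday of April 2033: 2033-04-07.
1st Thursday of May 2033: 2033-05-05.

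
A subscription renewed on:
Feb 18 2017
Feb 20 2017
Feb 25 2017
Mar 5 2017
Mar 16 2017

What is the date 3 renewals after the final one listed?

The spacing grows by 3 each time: 2, 5, 8, 11 days.
Next gap: 14 days. Mar 16 2017 + 14 days = Mar 30 2017.
Next gap: 17 days. Mar 30 2017 + 17 days = Apr 16 2017.
Next gap: 20 days. Apr 16 2017 + 20 days = May 6 2017.

May 6 2017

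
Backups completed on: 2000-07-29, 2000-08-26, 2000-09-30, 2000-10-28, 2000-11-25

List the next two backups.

2000-12-30, 2001-01-27

All Saturdays; the gaps (28, 35, 28, 28) vary with month length.
This is the last Saturday of each month.
December 2000 ends with Saturday 2000-12-30.
January 2001 ends with Saturday 2001-01-27.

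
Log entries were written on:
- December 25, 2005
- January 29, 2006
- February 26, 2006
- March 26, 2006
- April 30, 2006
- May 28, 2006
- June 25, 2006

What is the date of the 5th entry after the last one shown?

November 26, 2006

Every date is a Sunday; gaps 35, 28, 28, 35, 28, 28 days.
Each is the last Sunday of its month (at least one falls on the 29th or later, ruling out '4th Sunday').
Last Sunday of July 2006: July 30, 2006.
Last Sunday of August 2006: August 27, 2006.
Last Sunday of September 2006: September 24, 2006.
October 2006 ends with Sunday October 29, 2006.
Last Sunday of November 2006: November 26, 2006.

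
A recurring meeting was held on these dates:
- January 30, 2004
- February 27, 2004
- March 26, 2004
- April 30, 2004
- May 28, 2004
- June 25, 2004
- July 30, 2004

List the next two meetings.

August 27, 2004; September 24, 2004

These are Fridays with 28, 28, 35, 28, 28, 35-day gaps.
Each is the final Friday of its month — January 30, 2004 is past the 28th, so '4th Friday' doesn't fit.
August 2004 ends with Friday August 27, 2004.
September 2004 ends with Friday September 24, 2004.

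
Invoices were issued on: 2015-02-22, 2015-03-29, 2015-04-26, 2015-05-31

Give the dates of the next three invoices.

These are Sundays with 35, 28, 35-day gaps.
Each is the final Sunday of its month — 2015-03-29 is past the 28th, so '4th Sunday' doesn't fit.
June 2015 ends with Sunday 2015-06-28.
Last Sunday of July 2015: 2015-07-26.
Last Sunday of August 2015: 2015-08-30.

2015-06-28, 2015-07-26, 2015-08-30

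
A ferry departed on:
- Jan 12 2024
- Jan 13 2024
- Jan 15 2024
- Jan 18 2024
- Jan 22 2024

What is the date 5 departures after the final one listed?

The spacing grows by 1 each time: 1, 2, 3, 4 days.
Next gap: 5 days. Jan 22 2024 + 5 days = Jan 27 2024.
Next gap: 6 days. Jan 27 2024 + 6 days = Feb 2 2024.
Next gap: 7 days. Feb 2 2024 + 7 days = Feb 9 2024.
Next gap: 8 days. Feb 9 2024 + 8 days = Feb 17 2024.
Next gap: 9 days. Feb 17 2024 + 9 days = Feb 26 2024.

Feb 26 2024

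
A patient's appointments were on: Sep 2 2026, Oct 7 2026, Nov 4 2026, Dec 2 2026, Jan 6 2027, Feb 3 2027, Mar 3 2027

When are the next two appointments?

Apr 7 2027, May 5 2027

Gaps: 35, 28, 28, 35, 28, 28 days — a mix of 28 and 35. Every date is a Wednesday.
Each is the 1st Wednesday of its month.
April 2027 — 1st Wednesday is Apr 7 2027.
May 2027 — 1st Wednesday is May 5 2027.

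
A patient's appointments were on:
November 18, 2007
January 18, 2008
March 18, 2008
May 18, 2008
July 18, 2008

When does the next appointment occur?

Each date is the 18th; the gaps (61, 60, 61, 61) track the month lengths.
The rule is the 18th of every 2 months.
Next: September 2008 → September 18, 2008.

September 18, 2008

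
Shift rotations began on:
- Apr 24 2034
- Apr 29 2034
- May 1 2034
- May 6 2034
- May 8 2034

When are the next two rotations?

Every event lands on a Monday or Saturday (gaps cycle 5, 2, 5, 2).
So the schedule is: every Monday and Saturday.
Next Saturday: May 13 2034.
The following Monday is May 15 2034.

May 13 2034, May 15 2034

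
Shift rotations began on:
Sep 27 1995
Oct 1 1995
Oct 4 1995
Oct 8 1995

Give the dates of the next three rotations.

The gap pattern 4, 3, 4 repeats every 2 events.
These are the Wednesdays and Sundays of each week.
The following Wednesday is Oct 11 1995.
The following Sunday is Oct 15 1995.
Next Wednesday: Oct 18 1995.

Oct 11 1995, Oct 15 1995, Oct 18 1995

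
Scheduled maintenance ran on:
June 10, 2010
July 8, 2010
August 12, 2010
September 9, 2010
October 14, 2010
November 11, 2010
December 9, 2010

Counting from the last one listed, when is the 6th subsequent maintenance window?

All dates are Thursdays, 28, 35, 28, 35, 28, 28 days apart.
Specifically, the 2nd Thursday of each month.
January 2011 — 2nd Thursday is January 13, 2011.
February 2011 — 2nd Thursday is February 10, 2011.
2nd Thursday of March 2011: March 10, 2011.
April 2011 — 2nd Thursday is April 14, 2011.
May 2011 — 2nd Thursday is May 12, 2011.
June 2011 — 2nd Thursday is June 9, 2011.

June 9, 2011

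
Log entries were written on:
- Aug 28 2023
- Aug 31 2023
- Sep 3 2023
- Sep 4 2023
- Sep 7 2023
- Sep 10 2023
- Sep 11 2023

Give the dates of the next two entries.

Sep 14 2023, Sep 17 2023

Every event lands on a Monday or Thursday or Sunday (gaps cycle 3, 3, 1, 3, 3, 1).
So the schedule is: every Monday, Thursday and Sunday.
Next Thursday: Sep 14 2023.
The following Sunday is Sep 17 2023.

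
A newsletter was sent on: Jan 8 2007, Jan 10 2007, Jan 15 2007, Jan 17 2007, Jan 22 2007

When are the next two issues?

Every event lands on a Monday or Wednesday (gaps cycle 2, 5, 2, 5).
So the schedule is: every Monday and Wednesday.
The following Wednesday is Jan 24 2007.
The following Monday is Jan 29 2007.

Jan 24 2007, Jan 29 2007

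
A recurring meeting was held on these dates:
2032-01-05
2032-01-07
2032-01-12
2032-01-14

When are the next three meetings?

Every event lands on a Monday or Wednesday (gaps cycle 2, 5, 2).
So the schedule is: every Monday and Wednesday.
The following Monday is 2032-01-19.
The following Wednesday is 2032-01-21.
The following Monday is 2032-01-26.

2032-01-19, 2032-01-21, 2032-01-26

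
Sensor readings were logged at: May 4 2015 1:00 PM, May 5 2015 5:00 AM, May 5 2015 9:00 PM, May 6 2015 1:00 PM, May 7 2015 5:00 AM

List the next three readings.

May 7 2015 9:00 PM, May 8 2015 1:00 PM, May 9 2015 5:00 AM

The interval is a steady 16 hours (16, 16, 16, 16).
May 7 2015 5:00 AM + 16 h = May 7 2015 9:00 PM.
May 7 2015 9:00 PM + 16 h = May 8 2015 1:00 PM.
May 8 2015 1:00 PM + 16 h = May 9 2015 5:00 AM.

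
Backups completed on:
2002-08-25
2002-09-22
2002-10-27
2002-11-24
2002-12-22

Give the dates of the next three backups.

2003-01-26, 2003-02-23, 2003-03-23

All dates are Sundays, 28, 35, 28, 28 days apart.
Specifically, the 4th Sunday of each month.
4th Sunday of January 2003: 2003-01-26.
4th Sunday of February 2003: 2003-02-23.
March 2003 — 4th Sunday is 2003-03-23.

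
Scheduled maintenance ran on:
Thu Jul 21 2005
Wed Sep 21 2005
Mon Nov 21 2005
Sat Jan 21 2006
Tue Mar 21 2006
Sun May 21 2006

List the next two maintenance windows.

Gaps: 62, 61, 61, 59, 61 days — not constant. Every event is on the 21st of the month.
Pattern: the 21st of every 2 months.
July 2006: Fri Jul 21 2006.
Next: September 2006 → Thu Sep 21 2006.

Fri Jul 21 2006, Thu Sep 21 2006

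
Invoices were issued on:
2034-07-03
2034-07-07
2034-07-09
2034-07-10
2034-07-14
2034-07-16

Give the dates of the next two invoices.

2034-07-17, 2034-07-21

The gap pattern 4, 2, 1, 4, 2 repeats every 3 events.
These are the Mondays, Fridays and Sundays of each week.
The following Monday is 2034-07-17.
Next Friday: 2034-07-21.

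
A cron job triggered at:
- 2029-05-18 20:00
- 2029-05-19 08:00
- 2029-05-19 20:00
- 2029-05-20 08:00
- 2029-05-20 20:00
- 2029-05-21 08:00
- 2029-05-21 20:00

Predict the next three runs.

2029-05-22 08:00, 2029-05-22 20:00, 2029-05-23 08:00

Spacing: 12, 12, 12, 12, 12, 12 h — constant 12 h.
2029-05-21 20:00 + 12 h = 2029-05-22 08:00.
2029-05-22 08:00 + 12 h = 2029-05-22 20:00.
2029-05-22 20:00 + 12 h = 2029-05-23 08:00.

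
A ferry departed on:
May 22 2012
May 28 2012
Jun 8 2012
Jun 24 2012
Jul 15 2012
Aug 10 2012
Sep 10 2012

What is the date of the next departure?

Oct 16 2012

Gaps: 6, 11, 16, 21, 26, 31 days — each gap is 5 larger than the previous one.
Next gap: 36 days. Sep 10 2012 + 36 days = Oct 16 2012.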